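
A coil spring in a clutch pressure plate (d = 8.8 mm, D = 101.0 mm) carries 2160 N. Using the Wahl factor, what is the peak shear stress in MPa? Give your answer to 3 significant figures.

Spring index C = D/d = 101.0/8.8 = 11.4773
K_W = (4C−1)/(4C−4) + 0.615/C = 44.909/41.909 + 0.0536 = 1.1252
τ₀ = 8FD/(πd³) = 8·2160·101.0/(π·8.8³) = 1.74528e+06/2140.9 = 815.21 MPa
τ_max = K·τ₀ = 1.1252 × 815.21 = 917.24 MPa

917 MPa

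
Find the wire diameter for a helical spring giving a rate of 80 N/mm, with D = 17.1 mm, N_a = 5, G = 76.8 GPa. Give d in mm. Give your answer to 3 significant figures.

d = (8D³N_a·k / G)^(1/4) = (8·17.1³·5·80 / (76.8×10³))^0.25
  = (208.34)^0.25 = 3.7992 mm

3.80 mm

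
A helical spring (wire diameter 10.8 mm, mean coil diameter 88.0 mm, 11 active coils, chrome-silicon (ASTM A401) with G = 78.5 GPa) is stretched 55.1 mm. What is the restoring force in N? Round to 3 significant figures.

981 N

k = Gd⁴/(8D³N_a) = (78.5×10³)(10.8⁴)/(8·88.0³·11) = 17.809 N/mm
F = k·δ = 17.809 × 55.1 = 981.26 N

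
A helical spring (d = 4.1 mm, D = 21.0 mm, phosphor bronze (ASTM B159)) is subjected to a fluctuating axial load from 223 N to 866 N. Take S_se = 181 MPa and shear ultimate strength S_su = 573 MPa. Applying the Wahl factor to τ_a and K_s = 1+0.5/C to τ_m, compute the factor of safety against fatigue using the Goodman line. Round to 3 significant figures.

0.384

C = D/d = 21.0/4.1 = 5.1220; K_W = (4C−1)/(4C−4)+0.615/C = 1.3020; K_s = 1+0.5/C = 1.0976
F_a = (F_max−F_min)/2 = 321.5 N; F_m = (F_max+F_min)/2 = 544.5 N
τ_a = K_W·8F_aD/(πd³) = 1.3020 × 249.45 = 324.79 MPa
τ_m = K_s·8F_mD/(πd³) = 1.0976 × 422.48 = 463.72 MPa
Goodman: 1/n_f = τ_a/S_se + τ_m/S_su = 324.79/181 + 463.72/573 = 1.79444 + 0.80929 = 2.6037
n_f = 1/2.6037 = 0.3841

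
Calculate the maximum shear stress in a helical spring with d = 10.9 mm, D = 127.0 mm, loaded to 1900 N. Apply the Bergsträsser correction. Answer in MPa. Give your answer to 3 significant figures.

529 MPa

Spring index C = D/d = 127.0/10.9 = 11.6514
K_B = (4C+2)/(4C−3) = 48.606/43.606 = 1.1147
τ₀ = 8FD/(πd³) = 8·1900·127.0/(π·10.9³) = 1.9304e+06/4068.5 = 474.48 MPa
τ_max = K·τ₀ = 1.1147 × 474.48 = 528.89 MPa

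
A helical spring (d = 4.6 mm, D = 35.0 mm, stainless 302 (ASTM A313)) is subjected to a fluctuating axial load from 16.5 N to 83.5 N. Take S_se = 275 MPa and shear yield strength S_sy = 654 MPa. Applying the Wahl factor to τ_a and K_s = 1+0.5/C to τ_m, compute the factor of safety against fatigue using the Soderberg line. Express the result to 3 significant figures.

4.81

C = D/d = 35.0/4.6 = 7.6087; K_W = (4C−1)/(4C−4)+0.615/C = 1.1943; K_s = 1+0.5/C = 1.0657
F_a = (F_max−F_min)/2 = 33.5 N; F_m = (F_max+F_min)/2 = 50 N
τ_a = K_W·8F_aD/(πd³) = 1.1943 × 30.675 = 36.635 MPa
τ_m = K_s·8F_mD/(πd³) = 1.0657 × 45.783 = 48.792 MPa
Soderberg: 1/n_f = τ_a/S_se + τ_m/S_sy = 36.635/275 + 48.792/654 = 0.13322 + 0.07460 = 0.20782
n_f = 1/0.20782 = 4.812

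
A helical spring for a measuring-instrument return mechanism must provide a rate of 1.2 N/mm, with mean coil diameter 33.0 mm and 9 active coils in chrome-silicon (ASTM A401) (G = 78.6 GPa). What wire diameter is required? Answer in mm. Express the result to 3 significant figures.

2.51 mm

d = (8D³N_a·k / G)^(1/4) = (8·33.0³·9·1.2 / (78.6×10³))^0.25
  = (39.503)^0.25 = 2.5070 mm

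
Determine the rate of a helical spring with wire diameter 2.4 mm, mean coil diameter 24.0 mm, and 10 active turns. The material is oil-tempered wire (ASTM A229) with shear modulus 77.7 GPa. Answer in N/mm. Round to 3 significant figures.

k = Gd⁴/(8D³N_a) = (77.7×10³ × 2.4⁴) / (8 × 24.0³ × 10)
  = 2.5779e+06 / 1.10592e+06 = 2.331 N/mm

2.33 N/mm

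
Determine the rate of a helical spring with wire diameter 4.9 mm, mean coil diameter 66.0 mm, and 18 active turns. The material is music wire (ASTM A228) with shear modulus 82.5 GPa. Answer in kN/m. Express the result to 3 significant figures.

1.15 kN/m

k = Gd⁴/(8D³N_a) = (82.5×10³ × 4.9⁴) / (8 × 66.0³ × 18)
  = 4.75596e+07 / 4.13994e+07 = 1.1488 N/mm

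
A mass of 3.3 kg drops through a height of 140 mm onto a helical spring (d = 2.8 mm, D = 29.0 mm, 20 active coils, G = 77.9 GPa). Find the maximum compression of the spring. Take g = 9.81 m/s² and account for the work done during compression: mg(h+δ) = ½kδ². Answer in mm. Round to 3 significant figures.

k = Gd⁴/(8D³N_a) = (77.9×10³)(2.8⁴)/(8·29.0³·20) = 1.227 N/mm
W = mg = 3.3 × 9.81 = 32.373 N
½kδ² − Wδ − Wh = 0 → δ = (W + √(W² + 2kWh))/k
δ = (32.373 + √(1048 + 11122.4))/1.227 = (32.373 + 110.32)/1.227 = 116.29 mm

116 mm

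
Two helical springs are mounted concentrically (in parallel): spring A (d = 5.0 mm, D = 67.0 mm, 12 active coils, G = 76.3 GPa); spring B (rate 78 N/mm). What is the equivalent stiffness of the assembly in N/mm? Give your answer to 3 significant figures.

k_A = Gd⁴/(8D³N_a) = (76.3×10³)(5.0⁴)/(8·67.0³·12) = 1.6516 N/mm
Parallel: k_eq = 1.6516 + 78 = 79.652 N/mm

79.7 N/mm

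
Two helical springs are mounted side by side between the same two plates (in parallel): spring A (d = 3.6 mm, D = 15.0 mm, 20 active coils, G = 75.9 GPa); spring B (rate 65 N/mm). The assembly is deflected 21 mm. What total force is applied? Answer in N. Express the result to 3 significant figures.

1860 N

k_A = Gd⁴/(8D³N_a) = (75.9×10³)(3.6⁴)/(8·15.0³·20) = 23.608 N/mm
Parallel: k_eq = 23.608 + 65 = 88.608 N/mm
F = k_eq·δ = 88.608·21 = 1860.8 N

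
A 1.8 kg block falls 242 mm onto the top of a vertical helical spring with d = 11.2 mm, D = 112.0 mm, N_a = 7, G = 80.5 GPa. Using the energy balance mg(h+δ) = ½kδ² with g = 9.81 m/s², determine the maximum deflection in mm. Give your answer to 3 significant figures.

24.2 mm

k = Gd⁴/(8D³N_a) = (80.5×10³)(11.2⁴)/(8·112.0³·7) = 16.1 N/mm
W = mg = 1.8 × 9.81 = 17.658 N
½kδ² − Wδ − Wh = 0 → δ = (W + √(W² + 2kWh))/k
δ = (17.658 + √(311.8 + 137598))/16.1 = (17.658 + 371.36)/16.1 = 24.163 mm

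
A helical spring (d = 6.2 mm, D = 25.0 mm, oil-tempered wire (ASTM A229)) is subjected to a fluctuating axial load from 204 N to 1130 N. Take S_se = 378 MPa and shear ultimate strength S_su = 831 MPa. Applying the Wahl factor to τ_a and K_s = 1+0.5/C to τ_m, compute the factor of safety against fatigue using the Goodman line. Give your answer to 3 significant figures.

1.43

C = D/d = 25.0/6.2 = 4.0323; K_W = (4C−1)/(4C−4)+0.615/C = 1.3999; K_s = 1+0.5/C = 1.1240
F_a = (F_max−F_min)/2 = 463 N; F_m = (F_max+F_min)/2 = 667 N
τ_a = K_W·8F_aD/(πd³) = 1.3999 × 123.68 = 173.13 MPa
τ_m = K_s·8F_mD/(πd³) = 1.1240 × 178.17 = 200.26 MPa
Goodman: 1/n_f = τ_a/S_se + τ_m/S_su = 173.13/378 + 200.26/831 = 0.45801 + 0.24099 = 0.699
n_f = 1/0.699 = 1.431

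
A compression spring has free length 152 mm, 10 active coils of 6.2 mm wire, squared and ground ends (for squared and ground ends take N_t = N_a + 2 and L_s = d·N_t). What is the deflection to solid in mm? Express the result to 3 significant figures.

N_t = 12; L_s = 6.2·12 = 74.4 mm
δ_solid = L₀ − L_s = 152 − 74.4 = 77.6 mm

77.6 mm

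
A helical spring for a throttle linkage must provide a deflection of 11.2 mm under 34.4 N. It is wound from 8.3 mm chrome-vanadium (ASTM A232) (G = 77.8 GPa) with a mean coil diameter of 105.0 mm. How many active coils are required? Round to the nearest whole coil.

13

Required rate k = F/δ = 34.4/11.2 = 3.0714 N/mm
N_a = Gd⁴/(8D³k) = (77.8×10³ × 8.3⁴)/(8 × 105.0³ × 3.0714)
    = 3.69226e+08 / 2.84445e+07 = 12.98 → 13 coils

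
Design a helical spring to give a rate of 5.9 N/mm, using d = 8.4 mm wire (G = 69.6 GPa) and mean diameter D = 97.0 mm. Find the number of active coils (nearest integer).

8

N_a = Gd⁴/(8D³k) = (69.6×10³ × 8.4⁴)/(8 × 97.0³ × 5.9)
    = 3.46518e+08 / 4.30782e+07 = 8.044 → 8 coils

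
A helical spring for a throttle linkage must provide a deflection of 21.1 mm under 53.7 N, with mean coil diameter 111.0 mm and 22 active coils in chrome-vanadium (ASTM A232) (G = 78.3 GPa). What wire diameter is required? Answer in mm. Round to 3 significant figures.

9.40 mm

Required rate k = F/δ = 53.7/21.1 = 2.545 N/mm
d = (8D³N_a·k / G)^(1/4) = (8·111.0³·22·2.545 / (78.3×10³))^0.25
  = (7823.7)^0.25 = 9.4049 mm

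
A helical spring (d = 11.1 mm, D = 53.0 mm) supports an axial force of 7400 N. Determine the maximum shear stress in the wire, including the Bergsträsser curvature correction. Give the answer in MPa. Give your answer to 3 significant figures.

957 MPa

Spring index C = D/d = 53.0/11.1 = 4.7748
K_B = (4C+2)/(4C−3) = 21.099/16.099 = 1.3106
τ₀ = 8FD/(πd³) = 8·7400·53.0/(π·11.1³) = 3.1376e+06/4296.5 = 730.26 MPa
τ_max = K·τ₀ = 1.3106 × 730.26 = 957.06 MPa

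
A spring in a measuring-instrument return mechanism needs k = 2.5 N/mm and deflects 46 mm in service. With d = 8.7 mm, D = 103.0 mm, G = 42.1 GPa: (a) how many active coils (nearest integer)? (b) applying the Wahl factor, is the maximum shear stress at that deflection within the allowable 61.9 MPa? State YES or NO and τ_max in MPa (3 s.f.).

(a) 11 coils; (b) YES, τ_max = 51.5 MPa

N_a = Gd⁴/(8D³k) = (42.1×10³)(8.7⁴)/(8·103.0³·2.5) = 11.04 → N_a = 11
Actual rate k = Gd⁴/(8D³·11) = 2.5082 N/mm
Working load F = kδ = 2.5082·46 = 115.38 N
C = 103.0/8.7 = 11.8391; K_W = (4C−1)/(4C−4)+0.615/C = 1.1211
τ_max = K_W·8FD/(πd³) = 1.1211·45.956 = 51.523 MPa
τ_max ≤ 61.9 MPa → acceptable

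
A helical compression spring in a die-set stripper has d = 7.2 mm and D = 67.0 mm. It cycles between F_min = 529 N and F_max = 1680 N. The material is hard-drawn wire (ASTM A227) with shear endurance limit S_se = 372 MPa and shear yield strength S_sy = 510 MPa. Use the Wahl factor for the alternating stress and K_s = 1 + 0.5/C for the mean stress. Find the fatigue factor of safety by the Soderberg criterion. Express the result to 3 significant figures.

C = D/d = 67.0/7.2 = 9.3056; K_W = (4C−1)/(4C−4)+0.615/C = 1.1564; K_s = 1+0.5/C = 1.0537
F_a = (F_max−F_min)/2 = 575.5 N; F_m = (F_max+F_min)/2 = 1104.5 N
τ_a = K_W·8F_aD/(πd³) = 1.1564 × 263.06 = 304.21 MPa
τ_m = K_s·8F_mD/(πd³) = 1.0537 × 504.87 = 532 MPa
Soderberg: 1/n_f = τ_a/S_se + τ_m/S_sy = 304.21/372 + 532/510 = 0.81776 + 1.04314 = 1.8609
n_f = 1/1.8609 = 0.5374

0.537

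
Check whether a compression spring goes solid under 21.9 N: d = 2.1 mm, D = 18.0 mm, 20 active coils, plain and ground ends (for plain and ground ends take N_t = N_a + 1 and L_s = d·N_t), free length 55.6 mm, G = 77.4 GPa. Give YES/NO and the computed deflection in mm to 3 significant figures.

YES, δ = 13.6 mm

k = Gd⁴/(8D³N_a) = (77.4×10³)(2.1⁴)/(8·18.0³·20) = 1.6132 N/mm
N_t = 21; L_s = 2.1·21 = 44.1 mm; δ_solid = L₀ − L_s = 55.6 − 44.1 = 11.5 mm
δ = F/k = 21.9/1.6132 = 13.576 mm
δ ≥ δ_solid → spring goes solid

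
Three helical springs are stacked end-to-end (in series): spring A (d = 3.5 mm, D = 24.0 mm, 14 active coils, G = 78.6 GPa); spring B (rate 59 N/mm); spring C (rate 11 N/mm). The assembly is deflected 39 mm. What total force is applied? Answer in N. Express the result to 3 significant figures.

163 N

k_A = Gd⁴/(8D³N_a) = (78.6×10³)(3.5⁴)/(8·24.0³·14) = 7.618 N/mm
Series: 1/k_eq = 1/7.618 + 1/59 + 1/11 = 0.23913; k_eq = 4.1819 N/mm
F = k_eq·δ = 4.1819·39 = 163.09 N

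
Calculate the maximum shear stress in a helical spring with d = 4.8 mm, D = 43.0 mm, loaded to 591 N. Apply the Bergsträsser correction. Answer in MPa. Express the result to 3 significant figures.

674 MPa

Spring index C = D/d = 43.0/4.8 = 8.9583
K_B = (4C+2)/(4C−3) = 37.833/32.833 = 1.1523
τ₀ = 8FD/(πd³) = 8·591·43.0/(π·4.8³) = 203304/347.44 = 585.16 MPa
τ_max = K·τ₀ = 1.1523 × 585.16 = 674.27 MPa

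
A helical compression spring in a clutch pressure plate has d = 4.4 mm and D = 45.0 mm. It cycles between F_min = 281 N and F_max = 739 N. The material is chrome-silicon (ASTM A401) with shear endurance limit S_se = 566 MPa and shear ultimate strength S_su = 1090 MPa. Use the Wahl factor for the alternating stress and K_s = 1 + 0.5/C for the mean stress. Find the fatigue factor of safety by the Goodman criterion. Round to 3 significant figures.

0.780

C = D/d = 45.0/4.4 = 10.2273; K_W = (4C−1)/(4C−4)+0.615/C = 1.1414; K_s = 1+0.5/C = 1.0489
F_a = (F_max−F_min)/2 = 229 N; F_m = (F_max+F_min)/2 = 510 N
τ_a = K_W·8F_aD/(πd³) = 1.1414 × 308.06 = 351.62 MPa
τ_m = K_s·8F_mD/(πd³) = 1.0489 × 686.06 = 719.61 MPa
Goodman: 1/n_f = τ_a/S_se + τ_m/S_su = 351.62/566 + 719.61/1090 = 0.62124 + 0.66019 = 1.2814
n_f = 1/1.2814 = 0.7804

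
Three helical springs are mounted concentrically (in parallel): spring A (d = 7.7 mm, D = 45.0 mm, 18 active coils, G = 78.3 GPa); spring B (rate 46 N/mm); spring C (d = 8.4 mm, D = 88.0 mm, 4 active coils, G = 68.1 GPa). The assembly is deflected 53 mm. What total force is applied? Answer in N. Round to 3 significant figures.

4370 N

k_A = Gd⁴/(8D³N_a) = (78.3×10³)(7.7⁴)/(8·45.0³·18) = 20.976 N/mm
k_C = Gd⁴/(8D³N_a) = (68.1×10³)(8.4⁴)/(8·88.0³·4) = 15.548 N/mm
Parallel: k_eq = 20.976 + 46 + 15.548 = 82.524 N/mm
F = k_eq·δ = 82.524·53 = 4373.8 N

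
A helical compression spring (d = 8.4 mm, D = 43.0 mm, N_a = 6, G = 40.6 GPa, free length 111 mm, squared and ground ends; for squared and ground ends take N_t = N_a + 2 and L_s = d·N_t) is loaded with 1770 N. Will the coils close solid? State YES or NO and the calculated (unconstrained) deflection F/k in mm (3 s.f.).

k = Gd⁴/(8D³N_a) = (40.6×10³)(8.4⁴)/(8·43.0³·6) = 52.966 N/mm
N_t = 8; L_s = 8.4·8 = 67.2 mm; δ_solid = L₀ − L_s = 111 − 67.2 = 43.8 mm
δ = F/k = 1770/52.966 = 33.418 mm
δ < δ_solid → spring does not go solid

NO, δ = 33.4 mm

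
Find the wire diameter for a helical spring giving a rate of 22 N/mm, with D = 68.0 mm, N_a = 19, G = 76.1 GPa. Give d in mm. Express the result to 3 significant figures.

10.8 mm

d = (8D³N_a·k / G)^(1/4) = (8·68.0³·19·22 / (76.1×10³))^0.25
  = (13817)^0.25 = 10.8418 mm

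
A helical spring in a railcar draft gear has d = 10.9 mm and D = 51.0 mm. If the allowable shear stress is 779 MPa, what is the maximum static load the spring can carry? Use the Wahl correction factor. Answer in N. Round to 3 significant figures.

C = D/d = 51.0/10.9 = 4.6789
K_W = (4C−1)/(4C−4) + 0.615/C = 17.716/14.716 + 0.1314 = 1.3353
τ_max = K·8FD/(πd³) → F_max = τ_allow·πd³/(8DK)
F_max = 779·π·10.9³/(8·51.0·1.3353) = 3.1693e+06/544.81 = 5817.4 N

5820 N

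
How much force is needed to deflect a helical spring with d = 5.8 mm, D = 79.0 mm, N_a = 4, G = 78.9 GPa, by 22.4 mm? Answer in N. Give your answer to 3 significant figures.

127 N

k = Gd⁴/(8D³N_a) = (78.9×10³)(5.8⁴)/(8·79.0³·4) = 5.6592 N/mm
F = k·δ = 5.6592 × 22.4 = 126.77 N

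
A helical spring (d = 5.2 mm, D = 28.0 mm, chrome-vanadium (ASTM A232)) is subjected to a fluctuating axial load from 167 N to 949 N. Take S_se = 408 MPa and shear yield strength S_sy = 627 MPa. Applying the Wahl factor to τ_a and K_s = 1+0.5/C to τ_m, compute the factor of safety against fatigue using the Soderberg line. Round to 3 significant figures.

C = D/d = 28.0/5.2 = 5.3846; K_W = (4C−1)/(4C−4)+0.615/C = 1.2853; K_s = 1+0.5/C = 1.0929
F_a = (F_max−F_min)/2 = 391 N; F_m = (F_max+F_min)/2 = 558 N
τ_a = K_W·8F_aD/(πd³) = 1.2853 × 198.27 = 254.83 MPa
τ_m = K_s·8F_mD/(πd³) = 1.0929 × 282.96 = 309.23 MPa
Soderberg: 1/n_f = τ_a/S_se + τ_m/S_sy = 254.83/408 + 309.23/627 = 0.62459 + 0.49319 = 1.1178
n_f = 1/1.1178 = 0.8946

0.895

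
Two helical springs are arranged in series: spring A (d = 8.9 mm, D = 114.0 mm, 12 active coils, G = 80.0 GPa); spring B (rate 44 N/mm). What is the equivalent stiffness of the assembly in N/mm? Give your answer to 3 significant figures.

3.27 N/mm

k_A = Gd⁴/(8D³N_a) = (80.0×10³)(8.9⁴)/(8·114.0³·12) = 3.5291 N/mm
Series: 1/k_eq = 1/3.5291 + 1/44 = 0.30609; k_eq = 3.2671 N/mm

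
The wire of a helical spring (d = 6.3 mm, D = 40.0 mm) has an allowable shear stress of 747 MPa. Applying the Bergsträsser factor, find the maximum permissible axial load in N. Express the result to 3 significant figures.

C = D/d = 40.0/6.3 = 6.3492
K_B = (4C+2)/(4C−3) = 27.397/22.397 = 1.2232
τ_max = K·8FD/(πd³) → F_max = τ_allow·πd³/(8DK)
F_max = 747·π·6.3³/(8·40.0·1.2232) = 5.868e+05/391.44 = 1499.1 N

1500 N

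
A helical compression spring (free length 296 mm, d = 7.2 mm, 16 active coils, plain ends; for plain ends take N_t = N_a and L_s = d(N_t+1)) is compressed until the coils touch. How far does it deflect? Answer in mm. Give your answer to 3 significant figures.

174 mm

N_t = 16; L_s = 7.2·17 = 122.4 mm
δ_solid = L₀ − L_s = 296 − 122.4 = 173.6 mm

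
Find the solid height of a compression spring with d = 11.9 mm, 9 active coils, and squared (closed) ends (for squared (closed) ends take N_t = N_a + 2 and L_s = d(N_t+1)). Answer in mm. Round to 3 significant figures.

squared (closed) ends: N_t = N_a + 2 = 9 + 2 = 11
L_s = d·(N_t+1) = 11.9 × 12 = 142.8 mm

143 mm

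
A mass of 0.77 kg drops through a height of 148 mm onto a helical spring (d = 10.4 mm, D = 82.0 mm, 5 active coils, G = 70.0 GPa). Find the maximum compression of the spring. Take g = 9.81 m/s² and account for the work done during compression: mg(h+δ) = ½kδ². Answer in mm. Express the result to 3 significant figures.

k = Gd⁴/(8D³N_a) = (70.0×10³)(10.4⁴)/(8·82.0³·5) = 37.13 N/mm
W = mg = 0.77 × 9.81 = 7.5537 N
½kδ² − Wδ − Wh = 0 → δ = (W + √(W² + 2kWh))/k
δ = (7.5537 + √(57.058 + 83019.7))/37.13 = (7.5537 + 288.23)/37.13 = 7.9661 mm

7.97 mm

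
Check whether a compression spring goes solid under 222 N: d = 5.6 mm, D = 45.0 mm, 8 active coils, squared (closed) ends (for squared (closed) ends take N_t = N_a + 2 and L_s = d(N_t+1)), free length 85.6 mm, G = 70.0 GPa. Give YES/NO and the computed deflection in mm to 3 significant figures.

k = Gd⁴/(8D³N_a) = (70.0×10³)(5.6⁴)/(8·45.0³·8) = 11.804 N/mm
N_t = 10; L_s = 5.6·11 = 61.6 mm; δ_solid = L₀ − L_s = 85.6 − 61.6 = 24 mm
δ = F/k = 222/11.804 = 18.807 mm
δ < δ_solid → spring does not go solid

NO, δ = 18.8 mm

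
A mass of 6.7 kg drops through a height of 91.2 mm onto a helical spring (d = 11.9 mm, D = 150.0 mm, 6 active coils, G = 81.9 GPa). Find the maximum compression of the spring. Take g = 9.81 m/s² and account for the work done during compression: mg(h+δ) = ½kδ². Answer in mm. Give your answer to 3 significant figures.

k = Gd⁴/(8D³N_a) = (81.9×10³)(11.9⁴)/(8·150.0³·6) = 10.138 N/mm
W = mg = 6.7 × 9.81 = 65.727 N
½kδ² − Wδ − Wh = 0 → δ = (W + √(W² + 2kWh))/k
δ = (65.727 + √(4320 + 121542))/10.138 = (65.727 + 354.77)/10.138 = 41.477 mm

41.5 mm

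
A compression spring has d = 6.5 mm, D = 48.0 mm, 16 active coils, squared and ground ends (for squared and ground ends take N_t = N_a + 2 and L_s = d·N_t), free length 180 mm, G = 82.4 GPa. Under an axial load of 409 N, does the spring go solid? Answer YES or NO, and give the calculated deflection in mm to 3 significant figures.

k = Gd⁴/(8D³N_a) = (82.4×10³)(6.5⁴)/(8·48.0³·16) = 10.391 N/mm
N_t = 18; L_s = 6.5·18 = 117 mm; δ_solid = L₀ − L_s = 180 − 117 = 63 mm
δ = F/k = 409/10.391 = 39.362 mm
δ < δ_solid → spring does not go solid

NO, δ = 39.4 mm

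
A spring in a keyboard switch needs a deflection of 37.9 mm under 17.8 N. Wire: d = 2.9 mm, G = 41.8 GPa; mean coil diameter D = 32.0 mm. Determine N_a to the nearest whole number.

Required rate k = F/δ = 17.8/37.9 = 0.46966 N/mm
N_a = Gd⁴/(8D³k) = (41.8×10³ × 2.9⁴)/(8 × 32.0³ × 0.46966)
    = 2.95643e+06 / 123118 = 24.01 → 24 coils

24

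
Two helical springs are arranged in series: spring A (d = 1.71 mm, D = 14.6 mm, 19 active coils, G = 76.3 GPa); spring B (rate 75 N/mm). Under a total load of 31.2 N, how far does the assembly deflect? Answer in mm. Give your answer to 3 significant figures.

k_A = Gd⁴/(8D³N_a) = (76.3×10³)(1.71⁴)/(8·14.6³·19) = 1.3791 N/mm
Series: 1/k_eq = 1/1.3791 + 1/75 = 0.73843; k_eq = 1.3542 N/mm
δ = F/k_eq = 31.2/1.3542 = 23.039 mm

23.0 mm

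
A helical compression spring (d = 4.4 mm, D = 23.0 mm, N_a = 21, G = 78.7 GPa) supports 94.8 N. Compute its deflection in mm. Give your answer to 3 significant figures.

k = Gd⁴/(8D³N_a) = (78.7×10³)(4.4⁴)/(8·23.0³·21) = 14.431 N/mm
δ = F/k = 94.8 / 14.431 = 6.5692 mm

6.57 mm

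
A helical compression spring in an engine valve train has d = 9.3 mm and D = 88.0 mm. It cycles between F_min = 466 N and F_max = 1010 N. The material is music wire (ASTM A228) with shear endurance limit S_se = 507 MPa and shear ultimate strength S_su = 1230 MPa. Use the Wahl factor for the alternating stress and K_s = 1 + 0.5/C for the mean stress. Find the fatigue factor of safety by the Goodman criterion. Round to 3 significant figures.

C = D/d = 88.0/9.3 = 9.4624; K_W = (4C−1)/(4C−4)+0.615/C = 1.1536; K_s = 1+0.5/C = 1.0528
F_a = (F_max−F_min)/2 = 272 N; F_m = (F_max+F_min)/2 = 738 N
τ_a = K_W·8F_aD/(πd³) = 1.1536 × 75.778 = 87.419 MPa
τ_m = K_s·8F_mD/(πd³) = 1.0528 × 205.6 = 216.47 MPa
Goodman: 1/n_f = τ_a/S_se + τ_m/S_su = 87.419/507 + 216.47/1230 = 0.17242 + 0.17599 = 0.34841
n_f = 1/0.34841 = 2.87

2.87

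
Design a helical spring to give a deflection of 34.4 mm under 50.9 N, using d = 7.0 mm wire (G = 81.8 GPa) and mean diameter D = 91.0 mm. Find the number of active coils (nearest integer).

Required rate k = F/δ = 50.9/34.4 = 1.4797 N/mm
N_a = Gd⁴/(8D³k) = (81.8×10³ × 7.0⁴)/(8 × 91.0³ × 1.4797)
    = 1.96402e+08 / 8.92018e+06 = 22.02 → 22 coils

22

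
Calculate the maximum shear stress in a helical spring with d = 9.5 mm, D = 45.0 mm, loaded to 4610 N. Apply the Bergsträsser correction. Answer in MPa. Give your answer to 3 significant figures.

809 MPa

Spring index C = D/d = 45.0/9.5 = 4.7368
K_B = (4C+2)/(4C−3) = 20.947/15.947 = 1.3135
τ₀ = 8FD/(πd³) = 8·4610·45.0/(π·9.5³) = 1.6596e+06/2693.5 = 616.14 MPa
τ_max = K·τ₀ = 1.3135 × 616.14 = 809.33 MPa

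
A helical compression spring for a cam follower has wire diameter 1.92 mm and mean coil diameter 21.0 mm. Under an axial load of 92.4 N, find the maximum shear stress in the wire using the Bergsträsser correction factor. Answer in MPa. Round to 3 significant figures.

Spring index C = D/d = 21.0/1.92 = 10.9375
K_B = (4C+2)/(4C−3) = 45.750/40.750 = 1.1227
τ₀ = 8FD/(πd³) = 8·92.4·21.0/(π·1.92³) = 15523.2/22.236 = 698.12 MPa
τ_max = K·τ₀ = 1.1227 × 698.12 = 783.77 MPa

784 MPa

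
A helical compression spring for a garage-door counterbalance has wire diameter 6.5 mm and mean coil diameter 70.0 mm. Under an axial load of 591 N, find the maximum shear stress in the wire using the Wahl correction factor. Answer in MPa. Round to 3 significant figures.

Spring index C = D/d = 70.0/6.5 = 10.7692
K_W = (4C−1)/(4C−4) + 0.615/C = 42.077/39.077 + 0.0571 = 1.1339
τ₀ = 8FD/(πd³) = 8·591·70.0/(π·6.5³) = 330960/862.76 = 383.61 MPa
τ_max = K·τ₀ = 1.1339 × 383.61 = 434.96 MPa

435 MPa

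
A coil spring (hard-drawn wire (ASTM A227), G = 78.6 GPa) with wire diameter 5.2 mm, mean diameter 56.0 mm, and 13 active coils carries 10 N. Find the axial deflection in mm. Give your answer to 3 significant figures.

3.18 mm

k = Gd⁴/(8D³N_a) = (78.6×10³)(5.2⁴)/(8·56.0³·13) = 3.1466 N/mm
δ = F/k = 10 / 3.1466 = 3.1781 mm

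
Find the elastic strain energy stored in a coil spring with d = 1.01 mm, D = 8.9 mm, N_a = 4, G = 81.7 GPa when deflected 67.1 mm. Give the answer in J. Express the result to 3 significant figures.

k = Gd⁴/(8D³N_a) = (81.7×10³)(1.01⁴)/(8·8.9³·4) = 3.7687 N/mm
U = ½kδ² = 0.5 × 3.7687 × 67.1² = 8484 N·mm = 8.484 J

8.48 J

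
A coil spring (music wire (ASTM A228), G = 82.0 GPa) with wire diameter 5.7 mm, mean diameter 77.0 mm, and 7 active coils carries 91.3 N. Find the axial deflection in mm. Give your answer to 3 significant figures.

27.0 mm

k = Gd⁴/(8D³N_a) = (82.0×10³)(5.7⁴)/(8·77.0³·7) = 3.3857 N/mm
δ = F/k = 91.3 / 3.3857 = 26.966 mm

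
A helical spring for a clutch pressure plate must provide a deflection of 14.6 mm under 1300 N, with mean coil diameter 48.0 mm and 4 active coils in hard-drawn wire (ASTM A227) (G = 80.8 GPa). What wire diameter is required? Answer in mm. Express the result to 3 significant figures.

7.90 mm

Required rate k = F/δ = 1300/14.6 = 89.041 N/mm
d = (8D³N_a·k / G)^(1/4) = (8·48.0³·4·89.041 / (80.8×10³))^0.25
  = (3899.9)^0.25 = 7.9025 mm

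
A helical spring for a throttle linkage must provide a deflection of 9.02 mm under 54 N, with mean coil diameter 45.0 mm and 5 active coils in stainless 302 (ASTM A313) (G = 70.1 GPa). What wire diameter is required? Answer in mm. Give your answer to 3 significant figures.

4.20 mm

Required rate k = F/δ = 54/9.02 = 5.9867 N/mm
d = (8D³N_a·k / G)^(1/4) = (8·45.0³·5·5.9867 / (70.1×10³))^0.25
  = (311.29)^0.25 = 4.2004 mm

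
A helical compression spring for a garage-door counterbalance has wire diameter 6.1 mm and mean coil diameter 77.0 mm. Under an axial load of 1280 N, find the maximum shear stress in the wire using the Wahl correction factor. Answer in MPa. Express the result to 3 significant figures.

Spring index C = D/d = 77.0/6.1 = 12.6230
K_W = (4C−1)/(4C−4) + 0.615/C = 49.492/46.492 + 0.0487 = 1.1132
τ₀ = 8FD/(πd³) = 8·1280·77.0/(π·6.1³) = 788480/713.08 = 1105.7 MPa
τ_max = K·τ₀ = 1.1132 × 1105.7 = 1231 MPa

1230 MPa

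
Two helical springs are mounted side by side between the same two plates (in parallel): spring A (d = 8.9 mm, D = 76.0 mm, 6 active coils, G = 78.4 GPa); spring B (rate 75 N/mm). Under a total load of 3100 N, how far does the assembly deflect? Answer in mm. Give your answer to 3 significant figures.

31.5 mm

k_A = Gd⁴/(8D³N_a) = (78.4×10³)(8.9⁴)/(8·76.0³·6) = 23.345 N/mm
Parallel: k_eq = 23.345 + 75 = 98.345 N/mm
δ = F/k_eq = 3100/98.345 = 31.522 mm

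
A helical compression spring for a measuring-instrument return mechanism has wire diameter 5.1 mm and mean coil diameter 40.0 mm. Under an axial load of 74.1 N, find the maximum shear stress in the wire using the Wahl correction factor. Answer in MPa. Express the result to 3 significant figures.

67.6 MPa

Spring index C = D/d = 40.0/5.1 = 7.8431
K_W = (4C−1)/(4C−4) + 0.615/C = 30.373/27.373 + 0.0784 = 1.1880
τ₀ = 8FD/(πd³) = 8·74.1·40.0/(π·5.1³) = 23712/416.74 = 56.899 MPa
τ_max = K·τ₀ = 1.1880 × 56.899 = 67.597 MPa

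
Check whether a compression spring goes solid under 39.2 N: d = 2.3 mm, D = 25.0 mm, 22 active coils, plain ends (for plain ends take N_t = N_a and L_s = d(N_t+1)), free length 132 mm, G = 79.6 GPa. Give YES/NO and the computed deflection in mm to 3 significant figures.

k = Gd⁴/(8D³N_a) = (79.6×10³)(2.3⁴)/(8·25.0³·22) = 0.81001 N/mm
N_t = 22; L_s = 2.3·23 = 52.9 mm; δ_solid = L₀ − L_s = 132 − 52.9 = 79.1 mm
δ = F/k = 39.2/0.81001 = 48.394 mm
δ < δ_solid → spring does not go solid

NO, δ = 48.4 mm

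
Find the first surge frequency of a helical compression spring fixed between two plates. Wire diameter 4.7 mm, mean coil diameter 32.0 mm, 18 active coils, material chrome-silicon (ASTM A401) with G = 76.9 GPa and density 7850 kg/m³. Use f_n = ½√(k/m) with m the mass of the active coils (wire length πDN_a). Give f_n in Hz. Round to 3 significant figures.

k = Gd⁴/(8D³N_a) = (76.9×10³)(4.7⁴)/(8·32.0³·18) = 7.9525 N/mm = 7952.5 N/m
Wire length L = πDN_a = π·32.0·18 = 1809.6 mm
m = ρ·(πd²/4)·L = 7850 × 17.349×10⁻⁶ m² × 1.8096 m = 0.24645 kg
f_n = ½√(k/m) = 0.5·√(7952.5/0.24645) = 0.5·√(32268) = 89.817 Hz

89.8 Hz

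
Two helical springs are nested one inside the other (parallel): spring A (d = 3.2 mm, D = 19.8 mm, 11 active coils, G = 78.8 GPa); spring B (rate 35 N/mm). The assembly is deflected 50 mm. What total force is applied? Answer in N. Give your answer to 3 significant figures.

2350 N

k_A = Gd⁴/(8D³N_a) = (78.8×10³)(3.2⁴)/(8·19.8³·11) = 12.096 N/mm
Parallel: k_eq = 12.096 + 35 = 47.096 N/mm
F = k_eq·δ = 47.096·50 = 2354.8 N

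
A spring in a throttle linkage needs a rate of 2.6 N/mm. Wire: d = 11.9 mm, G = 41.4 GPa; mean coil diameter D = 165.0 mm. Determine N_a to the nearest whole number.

9

N_a = Gd⁴/(8D³k) = (41.4×10³ × 11.9⁴)/(8 × 165.0³ × 2.6)
    = 8.3021e+08 / 9.34362e+07 = 8.885 → 9 coils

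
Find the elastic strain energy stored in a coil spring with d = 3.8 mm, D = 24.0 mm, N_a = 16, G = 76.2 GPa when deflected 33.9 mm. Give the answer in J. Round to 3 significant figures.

5.16 J

k = Gd⁴/(8D³N_a) = (76.2×10³)(3.8⁴)/(8·24.0³·16) = 8.9794 N/mm
U = ½kδ² = 0.5 × 8.9794 × 33.9² = 5159.6 N·mm = 5.1596 J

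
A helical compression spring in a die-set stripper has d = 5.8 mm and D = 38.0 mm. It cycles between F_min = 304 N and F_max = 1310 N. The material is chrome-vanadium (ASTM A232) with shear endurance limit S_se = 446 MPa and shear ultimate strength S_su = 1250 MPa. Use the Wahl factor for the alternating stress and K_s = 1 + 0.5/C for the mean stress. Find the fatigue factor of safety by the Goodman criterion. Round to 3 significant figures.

0.969

C = D/d = 38.0/5.8 = 6.5517; K_W = (4C−1)/(4C−4)+0.615/C = 1.2290; K_s = 1+0.5/C = 1.0763
F_a = (F_max−F_min)/2 = 503 N; F_m = (F_max+F_min)/2 = 807 N
τ_a = K_W·8F_aD/(πd³) = 1.2290 × 249.46 = 306.58 MPa
τ_m = K_s·8F_mD/(πd³) = 1.0763 × 400.23 = 430.78 MPa
Goodman: 1/n_f = τ_a/S_se + τ_m/S_su = 306.58/446 + 430.78/1250 = 0.68740 + 0.34462 = 1.032
n_f = 1/1.032 = 0.969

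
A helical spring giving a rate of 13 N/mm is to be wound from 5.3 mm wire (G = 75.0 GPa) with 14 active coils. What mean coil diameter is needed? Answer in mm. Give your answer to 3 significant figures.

D = (Gd⁴/(8N_a·k))^(1/3) = (75.0×10³·5.3⁴/(8·14·13))^(1/3)
  = (40644.6)^(1/3) = 34.3823 mm

34.4 mm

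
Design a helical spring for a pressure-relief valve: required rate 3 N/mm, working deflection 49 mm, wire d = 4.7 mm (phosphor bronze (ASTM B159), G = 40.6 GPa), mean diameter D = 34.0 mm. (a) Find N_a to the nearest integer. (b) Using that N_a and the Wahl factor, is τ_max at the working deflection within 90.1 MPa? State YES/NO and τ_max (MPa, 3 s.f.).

N_a = Gd⁴/(8D³k) = (40.6×10³)(4.7⁴)/(8·34.0³·3) = 21 → N_a = 21
Actual rate k = Gd⁴/(8D³·21) = 3.0003 N/mm
Working load F = kδ = 3.0003·49 = 147.02 N
C = 34.0/4.7 = 7.2340; K_W = (4C−1)/(4C−4)+0.615/C = 1.2053
τ_max = K_W·8FD/(πd³) = 1.2053·122.6 = 147.77 MPa
τ_max > 90.1 MPa → exceeds allowable

(a) 21 coils; (b) NO, τ_max = 148 MPa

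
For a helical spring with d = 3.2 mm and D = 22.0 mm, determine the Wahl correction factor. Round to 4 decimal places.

1.2171

C = D/d = 22.0/3.2 = 6.8750
K_W = (4C−1)/(4C−4) + 0.615/C = 26.500/23.500 + 0.0895 = 1.2171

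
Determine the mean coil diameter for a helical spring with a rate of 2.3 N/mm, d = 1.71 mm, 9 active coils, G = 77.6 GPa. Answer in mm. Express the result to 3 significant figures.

15.9 mm

D = (Gd⁴/(8N_a·k))^(1/3) = (77.6×10³·1.71⁴/(8·9·2.3))^(1/3)
  = (4006.69)^(1/3) = 15.8829 mm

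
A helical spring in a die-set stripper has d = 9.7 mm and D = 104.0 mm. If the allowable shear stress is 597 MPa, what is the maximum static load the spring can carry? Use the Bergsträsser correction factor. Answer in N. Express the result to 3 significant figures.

1830 N

C = D/d = 104.0/9.7 = 10.7216
K_B = (4C+2)/(4C−3) = 44.887/39.887 = 1.1254
τ_max = K·8FD/(πd³) → F_max = τ_allow·πd³/(8DK)
F_max = 597·π·9.7³/(8·104.0·1.1254) = 1.7117e+06/936.3 = 1828.2 N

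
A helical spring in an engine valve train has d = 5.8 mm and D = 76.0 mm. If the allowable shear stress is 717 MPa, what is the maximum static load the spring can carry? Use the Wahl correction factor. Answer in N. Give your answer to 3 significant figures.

652 N

C = D/d = 76.0/5.8 = 13.1034
K_W = (4C−1)/(4C−4) + 0.615/C = 51.414/48.414 + 0.0469 = 1.1089
τ_max = K·8FD/(πd³) → F_max = τ_allow·πd³/(8DK)
F_max = 717·π·5.8³/(8·76.0·1.1089) = 4.3949e+05/674.21 = 651.86 N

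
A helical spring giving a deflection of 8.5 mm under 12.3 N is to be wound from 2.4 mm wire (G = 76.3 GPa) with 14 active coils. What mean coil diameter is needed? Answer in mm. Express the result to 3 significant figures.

Required rate k = F/δ = 12.3/8.5 = 1.4471 N/mm
D = (Gd⁴/(8N_a·k))^(1/3) = (76.3×10³·2.4⁴/(8·14·1.4471))^(1/3)
  = (15619.4)^(1/3) = 24.9970 mm

25.0 mm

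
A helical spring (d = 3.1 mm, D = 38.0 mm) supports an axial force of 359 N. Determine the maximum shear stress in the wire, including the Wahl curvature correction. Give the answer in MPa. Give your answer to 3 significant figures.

1300 MPa

Spring index C = D/d = 38.0/3.1 = 12.2581
K_W = (4C−1)/(4C−4) + 0.615/C = 48.032/45.032 + 0.0502 = 1.1168
τ₀ = 8FD/(πd³) = 8·359·38.0/(π·3.1³) = 109136/93.591 = 1166.1 MPa
τ_max = K·τ₀ = 1.1168 × 1166.1 = 1302.3 MPa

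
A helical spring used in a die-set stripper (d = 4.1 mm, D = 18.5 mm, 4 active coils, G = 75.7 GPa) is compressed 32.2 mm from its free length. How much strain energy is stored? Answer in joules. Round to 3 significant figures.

k = Gd⁴/(8D³N_a) = (75.7×10³)(4.1⁴)/(8·18.5³·4) = 105.58 N/mm
U = ½kδ² = 0.5 × 105.58 × 32.2² = 54733 N·mm = 54.733 J

54.7 J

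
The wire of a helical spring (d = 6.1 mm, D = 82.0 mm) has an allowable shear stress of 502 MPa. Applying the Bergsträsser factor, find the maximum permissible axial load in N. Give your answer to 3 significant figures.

C = D/d = 82.0/6.1 = 13.4426
K_B = (4C+2)/(4C−3) = 55.770/50.770 = 1.0985
τ_max = K·8FD/(πd³) → F_max = τ_allow·πd³/(8DK)
F_max = 502·π·6.1³/(8·82.0·1.0985) = 3.5797e+05/720.6 = 496.76 N

497 N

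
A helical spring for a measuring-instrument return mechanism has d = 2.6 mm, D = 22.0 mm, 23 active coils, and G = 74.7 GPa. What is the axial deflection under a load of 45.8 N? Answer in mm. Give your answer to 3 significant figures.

26.3 mm

k = Gd⁴/(8D³N_a) = (74.7×10³)(2.6⁴)/(8·22.0³·23) = 1.7423 N/mm
δ = F/k = 45.8 / 1.7423 = 26.287 mm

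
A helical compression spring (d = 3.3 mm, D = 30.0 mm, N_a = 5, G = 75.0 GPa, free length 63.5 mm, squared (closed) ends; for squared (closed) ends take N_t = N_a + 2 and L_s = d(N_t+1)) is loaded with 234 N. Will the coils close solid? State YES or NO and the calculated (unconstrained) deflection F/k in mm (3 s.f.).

k = Gd⁴/(8D³N_a) = (75.0×10³)(3.3⁴)/(8·30.0³·5) = 8.2356 N/mm
N_t = 7; L_s = 3.3·8 = 26.4 mm; δ_solid = L₀ − L_s = 63.5 − 26.4 = 37.1 mm
δ = F/k = 234/8.2356 = 28.413 mm
δ < δ_solid → spring does not go solid

NO, δ = 28.4 mm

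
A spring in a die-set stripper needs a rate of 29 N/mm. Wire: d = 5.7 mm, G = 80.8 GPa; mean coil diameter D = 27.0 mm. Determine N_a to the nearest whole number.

19

N_a = Gd⁴/(8D³k) = (80.8×10³ × 5.7⁴)/(8 × 27.0³ × 29)
    = 8.52925e+07 / 4.56646e+06 = 18.68 → 19 coils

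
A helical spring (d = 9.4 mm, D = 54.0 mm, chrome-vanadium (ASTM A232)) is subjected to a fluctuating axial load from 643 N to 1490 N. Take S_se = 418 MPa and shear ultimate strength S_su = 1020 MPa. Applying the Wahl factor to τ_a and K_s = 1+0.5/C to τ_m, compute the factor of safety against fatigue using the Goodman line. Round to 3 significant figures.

C = D/d = 54.0/9.4 = 5.7447; K_W = (4C−1)/(4C−4)+0.615/C = 1.2651; K_s = 1+0.5/C = 1.0870
F_a = (F_max−F_min)/2 = 423.5 N; F_m = (F_max+F_min)/2 = 1066.5 N
τ_a = K_W·8F_aD/(πd³) = 1.2651 × 70.114 = 88.703 MPa
τ_m = K_s·8F_mD/(πd³) = 1.0870 × 176.57 = 191.94 MPa
Goodman: 1/n_f = τ_a/S_se + τ_m/S_su = 88.703/418 + 191.94/1020 = 0.21221 + 0.18817 = 0.40038
n_f = 1/0.40038 = 2.498

2.50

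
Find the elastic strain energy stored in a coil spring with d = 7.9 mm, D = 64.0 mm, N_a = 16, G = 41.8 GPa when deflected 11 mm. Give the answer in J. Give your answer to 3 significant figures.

k = Gd⁴/(8D³N_a) = (41.8×10³)(7.9⁴)/(8·64.0³·16) = 4.8522 N/mm
U = ½kδ² = 0.5 × 4.8522 × 11² = 293.56 N·mm = 0.29356 J

0.294 J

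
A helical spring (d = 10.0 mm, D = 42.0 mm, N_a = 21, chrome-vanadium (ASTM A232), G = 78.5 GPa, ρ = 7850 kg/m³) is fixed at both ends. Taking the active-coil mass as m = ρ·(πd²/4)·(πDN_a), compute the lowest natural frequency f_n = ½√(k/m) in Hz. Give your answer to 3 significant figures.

k = Gd⁴/(8D³N_a) = (78.5×10³)(10.0⁴)/(8·42.0³·21) = 63.069 N/mm = 63069 N/m
Wire length L = πDN_a = π·42.0·21 = 2770.9 mm
m = ρ·(πd²/4)·L = 7850 × 78.54×10⁻⁶ m² × 2.7709 m = 1.7084 kg
f_n = ½√(k/m) = 0.5·√(63069/1.7084) = 0.5·√(36918) = 96.07 Hz

96.1 Hz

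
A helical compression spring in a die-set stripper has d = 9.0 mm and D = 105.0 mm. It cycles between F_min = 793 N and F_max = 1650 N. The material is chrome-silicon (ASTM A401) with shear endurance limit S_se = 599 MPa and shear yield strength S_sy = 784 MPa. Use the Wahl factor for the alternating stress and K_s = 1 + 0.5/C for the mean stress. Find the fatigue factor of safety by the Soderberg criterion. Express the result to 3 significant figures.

C = D/d = 105.0/9.0 = 11.6667; K_W = (4C−1)/(4C−4)+0.615/C = 1.1230; K_s = 1+0.5/C = 1.0429
F_a = (F_max−F_min)/2 = 428.5 N; F_m = (F_max+F_min)/2 = 1221.5 N
τ_a = K_W·8F_aD/(πd³) = 1.1230 × 157.16 = 176.5 MPa
τ_m = K_s·8F_mD/(πd³) = 1.0429 × 448.02 = 467.22 MPa
Soderberg: 1/n_f = τ_a/S_se + τ_m/S_sy = 176.5/599 + 467.22/784 = 0.29466 + 0.59594 = 0.8906
n_f = 1/0.8906 = 1.123

1.12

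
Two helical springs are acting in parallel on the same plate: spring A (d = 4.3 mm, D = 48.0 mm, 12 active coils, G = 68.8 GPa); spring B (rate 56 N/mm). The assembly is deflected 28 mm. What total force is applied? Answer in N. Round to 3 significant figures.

1630 N

k_A = Gd⁴/(8D³N_a) = (68.8×10³)(4.3⁴)/(8·48.0³·12) = 2.2155 N/mm
Parallel: k_eq = 2.2155 + 56 = 58.215 N/mm
F = k_eq·δ = 58.215·28 = 1630 N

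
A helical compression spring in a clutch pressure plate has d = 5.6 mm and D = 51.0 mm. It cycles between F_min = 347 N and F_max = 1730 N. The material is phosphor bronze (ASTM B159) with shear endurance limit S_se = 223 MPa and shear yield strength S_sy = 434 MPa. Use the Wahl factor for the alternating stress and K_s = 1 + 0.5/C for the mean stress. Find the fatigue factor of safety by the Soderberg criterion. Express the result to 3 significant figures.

C = D/d = 51.0/5.6 = 9.1071; K_W = (4C−1)/(4C−4)+0.615/C = 1.1600; K_s = 1+0.5/C = 1.0549
F_a = (F_max−F_min)/2 = 691.5 N; F_m = (F_max+F_min)/2 = 1038.5 N
τ_a = K_W·8F_aD/(πd³) = 1.1600 × 511.37 = 593.21 MPa
τ_m = K_s·8F_mD/(πd³) = 1.0549 × 767.98 = 810.15 MPa
Soderberg: 1/n_f = τ_a/S_se + τ_m/S_sy = 593.21/223 + 810.15/434 = 2.66015 + 1.86670 = 4.5269
n_f = 1/4.5269 = 0.2209

0.221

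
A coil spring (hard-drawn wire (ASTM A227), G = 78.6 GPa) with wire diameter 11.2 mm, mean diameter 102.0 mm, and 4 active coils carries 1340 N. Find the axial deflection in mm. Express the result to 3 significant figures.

k = Gd⁴/(8D³N_a) = (78.6×10³)(11.2⁴)/(8·102.0³·4) = 36.42 N/mm
δ = F/k = 1340 / 36.42 = 36.793 mm

36.8 mm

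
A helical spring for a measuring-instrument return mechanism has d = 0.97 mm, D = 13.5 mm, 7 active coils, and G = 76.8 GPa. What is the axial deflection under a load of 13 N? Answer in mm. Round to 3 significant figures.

26.3 mm

k = Gd⁴/(8D³N_a) = (76.8×10³)(0.97⁴)/(8·13.5³·7) = 0.49347 N/mm
δ = F/k = 13 / 0.49347 = 26.344 mm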